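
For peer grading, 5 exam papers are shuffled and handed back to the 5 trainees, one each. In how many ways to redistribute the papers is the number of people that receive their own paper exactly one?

Choose which one of the 5 is fixed: C(5,1) = 5.
The other 4 form a derangement: !4 = 9.
Total: 5 × 9 = 45.

45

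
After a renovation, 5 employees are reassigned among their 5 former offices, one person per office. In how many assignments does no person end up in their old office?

44

The number of derangements of 5 is !5 = Σ_{k=0}^{5} (-1)^k·5!/k!
= 5! - 5!/1! + 5!/2! - 5!/3! + 5!/4! - 5!/5!
= 120 - 120 + 60 - 20 + 5 - 1
= 44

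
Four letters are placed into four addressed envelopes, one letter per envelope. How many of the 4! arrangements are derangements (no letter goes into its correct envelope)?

By inclusion-exclusion, !4 = Σ (-1)^k · 4!/k! for k=0..4
= 4! - 4!/1! + 4!/2! - 4!/3! + 4!/4!
= 24 - 24 + 12 - 4 + 1
= 9

9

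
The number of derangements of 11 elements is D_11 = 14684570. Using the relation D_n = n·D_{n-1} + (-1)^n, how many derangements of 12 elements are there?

D_12 = 12·14684570 + 1 = 176214841.

176214841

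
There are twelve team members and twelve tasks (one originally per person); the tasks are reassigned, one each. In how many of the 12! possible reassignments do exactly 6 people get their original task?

Choose which 6 of the 12 are fixed: C(12,6) = 924.
The other 6 form a derangement: !6 = 265.
Total: 924 × 265 = 244860.

244860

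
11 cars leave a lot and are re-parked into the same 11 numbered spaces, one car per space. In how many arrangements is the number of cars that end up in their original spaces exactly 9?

55

Pick the 9 fixed positions: C(11,9) = 55 ways.
The other 2 form a derangement: !2 = 1.
Total: 55 × 1 = 55.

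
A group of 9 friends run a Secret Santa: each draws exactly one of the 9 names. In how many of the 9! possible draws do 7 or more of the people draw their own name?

37

# with exactly i fixed is C(9,i)·!(9-i); sum over i=7..9:
  i=7: C(9,7)·!2 = 36·1 = 36
  i=8: C(9,8)·!1 = 9·0 = 0
  i=9: C(9,9)·!0 = 1·1 = 1
Total = 37.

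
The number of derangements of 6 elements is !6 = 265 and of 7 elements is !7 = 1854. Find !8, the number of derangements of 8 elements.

14833

!8 = (8-1)·(!7 + !6) = 7·(1854 + 265) = 7·2119 = 14833.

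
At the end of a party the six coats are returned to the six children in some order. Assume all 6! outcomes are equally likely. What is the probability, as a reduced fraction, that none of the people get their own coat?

Favorable outcomes: !6 = 265.
Total outcomes: 6! = 720.
Probability = 265/720 = 53/144.

53/144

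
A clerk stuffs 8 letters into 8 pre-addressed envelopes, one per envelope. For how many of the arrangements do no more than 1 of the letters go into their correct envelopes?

Sum C(8,i)·!(8-i) for i = 0..1:
  i=0: C(8,0)·!8 = 1·14833 = 14833
  i=1: C(8,1)·!7 = 8·1854 = 14832
Total = 29665.

29665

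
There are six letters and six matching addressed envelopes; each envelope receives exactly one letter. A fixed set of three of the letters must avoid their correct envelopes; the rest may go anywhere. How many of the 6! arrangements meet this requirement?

426

Inclusion-exclusion on the 3 forbidden self-matches:
Σ_{j=0}^{3} (-1)^j C(3,j)(6-j)!
= C(3,0)·6! - C(3,1)·5! + C(3,2)·4! - C(3,3)·3!
= 720 - 360 + 72 - 6
= 426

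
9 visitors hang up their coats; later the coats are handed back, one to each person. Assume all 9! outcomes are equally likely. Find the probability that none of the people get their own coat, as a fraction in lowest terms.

16687/45360

Favorable outcomes: !9 = 133496.
Total outcomes: 9! = 362880.
Probability = 133496/362880 = 16687/45360.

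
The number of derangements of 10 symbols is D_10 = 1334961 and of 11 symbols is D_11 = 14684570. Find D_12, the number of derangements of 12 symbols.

D_12 = (12-1)·(D_11 + D_10) = 11·(14684570 + 1334961) = 11·16019531 = 176214841.

176214841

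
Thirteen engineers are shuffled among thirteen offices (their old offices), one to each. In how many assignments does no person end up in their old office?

The subfactorial !13 = [13!/e] (nearest integer).
13! = 6227020800, and 6227020800/e ≈ 2290792932.07, so !13 = 2290792932.

2290792932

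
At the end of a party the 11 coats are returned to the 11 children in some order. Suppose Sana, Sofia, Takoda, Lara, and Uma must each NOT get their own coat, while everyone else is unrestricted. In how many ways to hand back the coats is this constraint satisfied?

Inclusion-exclusion on the 5 forbidden self-matches:
Σ_{j=0}^{5} (-1)^j C(5,j)(11-j)!
= C(5,0)·11! - C(5,1)·10! + C(5,2)·9! - C(5,3)·8! + C(5,4)·7! - C(5,5)·6!
= 39916800 - 18144000 + 3628800 - 403200 + 25200 - 720
= 25022880

25022880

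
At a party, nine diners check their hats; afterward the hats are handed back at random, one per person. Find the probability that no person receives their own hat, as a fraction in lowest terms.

16687/45360

Favorable outcomes: !9 = 133496.
Total outcomes: 9! = 362880.
Probability = 133496/362880 = 16687/45360.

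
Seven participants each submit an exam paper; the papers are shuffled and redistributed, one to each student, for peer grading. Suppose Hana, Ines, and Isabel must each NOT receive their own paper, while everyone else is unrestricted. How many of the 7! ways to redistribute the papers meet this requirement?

Let A_j be the event that the j-th constrained one is fixed. By inclusion-exclusion over the 3 events:
Σ_{j=0}^{3} (-1)^j C(3,j)(7-j)!
= C(3,0)·7! - C(3,1)·6! + C(3,2)·5! - C(3,3)·4!
= 5040 - 2160 + 360 - 24
= 3216

3216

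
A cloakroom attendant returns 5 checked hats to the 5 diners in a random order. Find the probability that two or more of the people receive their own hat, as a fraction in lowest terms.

Favorable outcomes: Σ_{i≥2} C(5,i)·!(5-i) = 10·2 + 10·1 + 5·0 + 1·1 = 31.
Total outcomes: 5! = 120.
Probability = 31/120 = 31/120.

31/120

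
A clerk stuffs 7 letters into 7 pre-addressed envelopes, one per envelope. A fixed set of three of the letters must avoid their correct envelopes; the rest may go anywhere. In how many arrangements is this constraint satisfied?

Let A_j be the event that the j-th constrained one is fixed. By inclusion-exclusion over the 3 events:
Σ_{j=0}^{3} (-1)^j C(3,j)(7-j)!
= C(3,0)·7! - C(3,1)·6! + C(3,2)·5! - C(3,3)·4!
= 5040 - 2160 + 360 - 24
= 3216

3216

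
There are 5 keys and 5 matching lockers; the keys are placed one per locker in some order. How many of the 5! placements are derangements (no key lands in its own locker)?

44

By inclusion-exclusion, !5 = Σ (-1)^k · 5!/k! for k=0..5
= 5! - 5!/1! + 5!/2! - 5!/3! + 5!/4! - 5!/5!
= 120 - 120 + 60 - 20 + 5 - 1
= 44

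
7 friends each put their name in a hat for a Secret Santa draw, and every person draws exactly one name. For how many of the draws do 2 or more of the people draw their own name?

1331

# with exactly i fixed is C(7,i)·!(7-i); sum over i=2..7:
  i=2: C(7,2)·!5 = 21·44 = 924
  i=3: C(7,3)·!4 = 35·9 = 315
  i=4: C(7,4)·!3 = 35·2 = 70
  i=5: C(7,5)·!2 = 21·1 = 21
  i=6: C(7,6)·!1 = 7·0 = 0
  i=7: C(7,7)·!0 = 1·1 = 1
Total = 1331.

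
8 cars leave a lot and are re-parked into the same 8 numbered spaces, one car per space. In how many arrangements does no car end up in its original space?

Recurrence: !8 = 7·(!7 + !6).
!8 = 7·(1854 + 265) = 7·2119 = 14833

14833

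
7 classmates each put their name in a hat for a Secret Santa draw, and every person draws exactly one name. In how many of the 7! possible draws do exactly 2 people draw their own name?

924

Choose which 2 of the 7 are fixed: C(7,2) = 21.
The other 5 form a derangement: !5 = 44.
Total: 21 × 44 = 924.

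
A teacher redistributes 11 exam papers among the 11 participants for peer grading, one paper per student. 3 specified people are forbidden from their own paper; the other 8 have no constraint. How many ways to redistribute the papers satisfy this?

30078720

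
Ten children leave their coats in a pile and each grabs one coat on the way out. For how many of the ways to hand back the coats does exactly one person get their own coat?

1334960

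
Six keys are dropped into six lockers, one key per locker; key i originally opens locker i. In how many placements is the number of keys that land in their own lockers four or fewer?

719

# with exactly i fixed is C(6,i)·!(6-i); sum over i=0..4:
  i=0: C(6,0)·!6 = 1·265 = 265
  i=1: C(6,1)·!5 = 6·44 = 264
  i=2: C(6,2)·!4 = 15·9 = 135
  i=3: C(6,3)·!3 = 20·2 = 40
  i=4: C(6,4)·!2 = 15·1 = 15
Total = 719.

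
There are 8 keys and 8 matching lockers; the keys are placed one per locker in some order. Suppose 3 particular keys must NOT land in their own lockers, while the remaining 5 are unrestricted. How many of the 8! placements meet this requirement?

Inclusion-exclusion on the 3 forbidden self-matches:
Σ_{j=0}^{3} (-1)^j C(3,j)(8-j)!
= C(3,0)·8! - C(3,1)·7! + C(3,2)·6! - C(3,3)·5!
= 40320 - 15120 + 2160 - 120
= 27240

27240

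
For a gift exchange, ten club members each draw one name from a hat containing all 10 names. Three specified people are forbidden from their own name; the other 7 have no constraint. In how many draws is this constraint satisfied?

2656080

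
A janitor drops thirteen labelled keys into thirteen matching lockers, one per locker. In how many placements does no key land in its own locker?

Use !n = (n-1)(!(n-1) + !(n-2)).
!13 = 12·(176214841 + 14684570) = 12·190899411 = 2290792932

2290792932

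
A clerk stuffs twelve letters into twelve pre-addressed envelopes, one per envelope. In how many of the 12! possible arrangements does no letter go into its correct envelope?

176214841

!12 is the nearest integer to 12!/e.
12! = 479001600, and 479001600/e ≈ 176214840.93, so !12 = 176214841.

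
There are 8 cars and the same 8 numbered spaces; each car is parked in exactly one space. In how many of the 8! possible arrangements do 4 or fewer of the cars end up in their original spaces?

# with exactly i fixed is C(8,i)·!(8-i); sum over i=0..4:
  i=0: C(8,0)·!8 = 1·14833 = 14833
  i=1: C(8,1)·!7 = 8·1854 = 14832
  i=2: C(8,2)·!6 = 28·265 = 7420
  i=3: C(8,3)·!5 = 56·44 = 2464
  i=4: C(8,4)·!4 = 70·9 = 630
Total = 40179.

40179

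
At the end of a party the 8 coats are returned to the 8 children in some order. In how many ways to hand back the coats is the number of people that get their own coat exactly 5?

112

Choose which 5 of the 8 are fixed: C(8,5) = 56.
The remaining 3 must be deranged: !3 = 2.
Total: 56 × 2 = 112.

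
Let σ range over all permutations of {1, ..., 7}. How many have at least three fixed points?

# with exactly i fixed is C(7,i)·!(7-i); sum over i=3..7:
  i=3: C(7,3)·!4 = 35·9 = 315
  i=4: C(7,4)·!3 = 35·2 = 70
  i=5: C(7,5)·!2 = 21·1 = 21
  i=6: C(7,6)·!1 = 7·0 = 0
  i=7: C(7,7)·!0 = 1·1 = 1
Total = 407.

407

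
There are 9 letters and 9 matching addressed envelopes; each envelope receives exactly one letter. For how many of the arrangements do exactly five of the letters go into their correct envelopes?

Choose which 5 of the 9 are fixed: C(9,5) = 126.
The remaining 4 must be deranged: !4 = 9.
Total: 126 × 9 = 1134.

1134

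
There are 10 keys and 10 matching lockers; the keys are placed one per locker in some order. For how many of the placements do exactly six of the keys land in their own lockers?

1890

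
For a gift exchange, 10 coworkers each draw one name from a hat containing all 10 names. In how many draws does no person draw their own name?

!10 is the nearest integer to 10!/e.
10! = 3628800, and 3628800/e ≈ 1334960.92, so !10 = 1334961.

1334961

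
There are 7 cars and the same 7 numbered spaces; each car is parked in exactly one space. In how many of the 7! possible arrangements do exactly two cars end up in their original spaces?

Choose which 2 of the 7 are fixed: C(7,2) = 21.
The remaining 5 must be deranged: !5 = 44.
Total: 21 × 44 = 924.

924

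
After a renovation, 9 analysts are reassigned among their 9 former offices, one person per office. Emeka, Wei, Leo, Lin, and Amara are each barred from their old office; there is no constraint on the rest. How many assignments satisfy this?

Inclusion-exclusion on the 5 forbidden self-matches:
Σ_{j=0}^{5} (-1)^j C(5,j)(9-j)!
= C(5,0)·9! - C(5,1)·8! + C(5,2)·7! - C(5,3)·6! + C(5,4)·5! - C(5,5)·4!
= 362880 - 201600 + 50400 - 7200 + 600 - 24
= 205056

205056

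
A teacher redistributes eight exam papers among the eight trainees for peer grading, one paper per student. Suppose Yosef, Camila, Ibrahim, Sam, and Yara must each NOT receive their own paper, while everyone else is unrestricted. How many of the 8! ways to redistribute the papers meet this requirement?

21234

Inclusion-exclusion on the 5 forbidden self-matches:
Σ_{j=0}^{5} (-1)^j C(5,j)(8-j)!
= C(5,0)·8! - C(5,1)·7! + C(5,2)·6! - C(5,3)·5! + C(5,4)·4! - C(5,5)·3!
= 40320 - 25200 + 7200 - 1200 + 120 - 6
= 21234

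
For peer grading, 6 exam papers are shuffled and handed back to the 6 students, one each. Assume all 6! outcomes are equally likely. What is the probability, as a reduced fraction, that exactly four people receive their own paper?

1/48

Favorable outcomes: C(6,4)·!2 = 15·1 = 15.
Total outcomes: 6! = 720.
Probability = 15/720 = 1/48.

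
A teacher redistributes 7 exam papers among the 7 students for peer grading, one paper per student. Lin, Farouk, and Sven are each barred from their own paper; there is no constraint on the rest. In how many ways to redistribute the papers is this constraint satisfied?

3216

Inclusion-exclusion on the 3 forbidden self-matches:
Σ_{j=0}^{3} (-1)^j C(3,j)(7-j)!
= C(3,0)·7! - C(3,1)·6! + C(3,2)·5! - C(3,3)·4!
= 5040 - 2160 + 360 - 24
= 3216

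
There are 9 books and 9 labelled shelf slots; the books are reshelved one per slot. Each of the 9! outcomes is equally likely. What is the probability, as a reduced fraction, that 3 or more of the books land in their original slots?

29143/362880

Favorable outcomes: Σ_{i≥3} C(9,i)·!(9-i) = 84·265 + 126·44 + 126·9 + 84·2 + 36·1 + 9·0 + 1·1 = 29143.
Total outcomes: 9! = 362880.
Probability = 29143/362880 = 29143/362880.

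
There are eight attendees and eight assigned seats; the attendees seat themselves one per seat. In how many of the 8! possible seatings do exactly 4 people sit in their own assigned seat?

630

Choose which 4 of the 8 are fixed: C(8,4) = 70.
The other 4 form a derangement: !4 = 9.
Total: 70 × 9 = 630.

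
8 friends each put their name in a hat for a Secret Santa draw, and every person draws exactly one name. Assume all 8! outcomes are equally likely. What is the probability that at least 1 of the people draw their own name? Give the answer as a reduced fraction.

3641/5760

Favorable outcomes: Σ_{i≥1} C(8,i)·!(8-i) = 8·1854 + 28·265 + 56·44 + 70·9 + 56·2 + 28·1 + 8·0 + 1·1 = 25487.
Total outcomes: 8! = 40320.
Probability = 25487/40320 = 3641/5760.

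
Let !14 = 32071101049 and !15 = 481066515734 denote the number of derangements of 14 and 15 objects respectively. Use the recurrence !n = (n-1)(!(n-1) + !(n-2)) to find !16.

!16 = (16-1)·(!15 + !14) = 15·(481066515734 + 32071101049) = 15·513137616783 = 7697064251745.

7697064251745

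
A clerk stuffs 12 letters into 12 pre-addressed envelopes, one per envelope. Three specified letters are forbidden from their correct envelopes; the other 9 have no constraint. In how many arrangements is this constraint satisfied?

369774720

Inclusion-exclusion on the 3 forbidden self-matches:
Σ_{j=0}^{3} (-1)^j C(3,j)(12-j)!
= C(3,0)·12! - C(3,1)·11! + C(3,2)·10! - C(3,3)·9!
= 479001600 - 119750400 + 10886400 - 362880
= 369774720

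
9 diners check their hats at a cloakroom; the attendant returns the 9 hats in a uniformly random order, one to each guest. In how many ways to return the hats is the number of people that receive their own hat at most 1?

266993

Sum C(9,i)·!(9-i) for i = 0..1:
  i=0: C(9,0)·!9 = 1·133496 = 133496
  i=1: C(9,1)·!8 = 9·14833 = 133497
Total = 266993.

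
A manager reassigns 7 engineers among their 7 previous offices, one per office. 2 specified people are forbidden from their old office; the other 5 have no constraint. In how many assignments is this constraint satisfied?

3720

Inclusion-exclusion on the 2 forbidden self-matches:
Σ_{j=0}^{2} (-1)^j C(2,j)(7-j)!
= C(2,0)·7! - C(2,1)·6! + C(2,2)·5!
= 5040 - 1440 + 120
= 3720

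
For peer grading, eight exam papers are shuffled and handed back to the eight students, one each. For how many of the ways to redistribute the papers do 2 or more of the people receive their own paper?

10655

# with exactly i fixed is C(8,i)·!(8-i); sum over i=2..8:
  i=2: C(8,2)·!6 = 28·265 = 7420
  i=3: C(8,3)·!5 = 56·44 = 2464
  i=4: C(8,4)·!4 = 70·9 = 630
  i=5: C(8,5)·!3 = 56·2 = 112
  i=6: C(8,6)·!2 = 28·1 = 28
  i=7: C(8,7)·!1 = 8·0 = 0
  i=8: C(8,8)·!0 = 1·1 = 1
Total = 10655.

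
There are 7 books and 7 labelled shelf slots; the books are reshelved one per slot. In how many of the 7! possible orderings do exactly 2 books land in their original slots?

924

Pick the 2 fixed positions: C(7,2) = 21 ways.
The other 5 form a derangement: !5 = 44.
Total: 21 × 44 = 924.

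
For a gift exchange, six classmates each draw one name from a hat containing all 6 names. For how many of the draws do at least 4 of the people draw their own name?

16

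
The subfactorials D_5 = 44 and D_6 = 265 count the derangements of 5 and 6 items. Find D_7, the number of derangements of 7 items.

1854

D_7 = (7-1)·(D_6 + D_5) = 6·(265 + 44) = 6·309 = 1854.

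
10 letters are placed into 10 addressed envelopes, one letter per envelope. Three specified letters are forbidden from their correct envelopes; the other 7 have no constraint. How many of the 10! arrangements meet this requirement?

2656080

Inclusion-exclusion on the 3 forbidden self-matches:
Σ_{j=0}^{3} (-1)^j C(3,j)(10-j)!
= C(3,0)·10! - C(3,1)·9! + C(3,2)·8! - C(3,3)·7!
= 3628800 - 1088640 + 120960 - 5040
= 2656080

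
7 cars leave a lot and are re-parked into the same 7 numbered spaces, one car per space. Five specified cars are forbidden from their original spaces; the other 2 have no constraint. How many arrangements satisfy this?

2428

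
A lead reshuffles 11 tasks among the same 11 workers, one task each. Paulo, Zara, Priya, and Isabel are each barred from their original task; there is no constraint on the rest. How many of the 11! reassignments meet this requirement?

27422640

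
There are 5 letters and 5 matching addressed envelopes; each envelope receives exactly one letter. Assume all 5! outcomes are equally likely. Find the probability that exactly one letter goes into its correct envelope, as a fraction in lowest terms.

Favorable outcomes: C(5,1)·!4 = 5·9 = 45.
Total outcomes: 5! = 120.
Probability = 45/120 = 3/8.

3/8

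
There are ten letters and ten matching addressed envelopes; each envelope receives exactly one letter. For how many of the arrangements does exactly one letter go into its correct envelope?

Pick the single fixed position: C(10,1) = 10 ways.
The remaining 9 must be deranged: !9 = 133496.
Total: 10 × 133496 = 1334960.

1334960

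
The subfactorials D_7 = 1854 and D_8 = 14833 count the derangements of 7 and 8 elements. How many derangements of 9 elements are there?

D_9 = (9-1)·(D_8 + D_7) = 8·(14833 + 1854) = 8·16687 = 133496.

133496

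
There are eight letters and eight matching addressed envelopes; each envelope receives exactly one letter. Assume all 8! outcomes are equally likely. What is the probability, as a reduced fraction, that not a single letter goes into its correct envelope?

2119/5760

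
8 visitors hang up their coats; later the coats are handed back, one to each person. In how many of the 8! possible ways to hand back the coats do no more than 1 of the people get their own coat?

29665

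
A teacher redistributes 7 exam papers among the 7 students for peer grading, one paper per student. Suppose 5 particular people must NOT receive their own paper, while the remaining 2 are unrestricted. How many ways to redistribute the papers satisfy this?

Let A_j be the event that the j-th constrained one is fixed. By inclusion-exclusion over the 5 events:
Σ_{j=0}^{5} (-1)^j C(5,j)(7-j)!
= C(5,0)·7! - C(5,1)·6! + C(5,2)·5! - C(5,3)·4! + C(5,4)·3! - C(5,5)·2!
= 5040 - 3600 + 1200 - 240 + 30 - 2
= 2428

2428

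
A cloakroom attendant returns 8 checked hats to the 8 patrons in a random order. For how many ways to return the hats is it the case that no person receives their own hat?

Recurrence: !8 = 7·(!7 + !6).
!8 = 7·(1854 + 265) = 7·2119 = 14833

14833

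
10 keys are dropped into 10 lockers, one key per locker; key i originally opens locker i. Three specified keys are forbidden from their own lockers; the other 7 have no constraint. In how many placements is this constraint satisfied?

Let A_j be the event that the j-th constrained one is fixed. By inclusion-exclusion over the 3 events:
Σ_{j=0}^{3} (-1)^j C(3,j)(10-j)!
= C(3,0)·10! - C(3,1)·9! + C(3,2)·8! - C(3,3)·7!
= 3628800 - 1088640 + 120960 - 5040
= 2656080

2656080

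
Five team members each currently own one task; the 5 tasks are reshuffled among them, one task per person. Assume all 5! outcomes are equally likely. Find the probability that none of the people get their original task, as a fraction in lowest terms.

11/30

Favorable outcomes: !5 = 44.
Total outcomes: 5! = 120.
Probability = 44/120 = 11/30.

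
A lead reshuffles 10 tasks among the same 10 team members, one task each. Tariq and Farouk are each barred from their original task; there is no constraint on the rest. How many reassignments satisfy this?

2943360

Let A_j be the event that the j-th constrained one is fixed. By inclusion-exclusion over the 2 events:
Σ_{j=0}^{2} (-1)^j C(2,j)(10-j)!
= C(2,0)·10! - C(2,1)·9! + C(2,2)·8!
= 3628800 - 725760 + 40320
= 2943360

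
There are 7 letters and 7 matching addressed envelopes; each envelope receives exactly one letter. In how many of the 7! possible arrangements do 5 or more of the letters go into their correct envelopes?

22

Sum C(7,i)·!(7-i) for i = 5..7:
  i=5: C(7,5)·!2 = 21·1 = 21
  i=6: C(7,6)·!1 = 7·0 = 0
  i=7: C(7,7)·!0 = 1·1 = 1
Total = 22.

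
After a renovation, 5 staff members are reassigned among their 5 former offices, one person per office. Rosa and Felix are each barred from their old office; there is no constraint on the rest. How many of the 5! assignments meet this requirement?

78

Let A_j be the event that the j-th constrained one is fixed. By inclusion-exclusion over the 2 events:
Σ_{j=0}^{2} (-1)^j C(2,j)(5-j)!
= C(2,0)·5! - C(2,1)·4! + C(2,2)·3!
= 120 - 48 + 6
= 78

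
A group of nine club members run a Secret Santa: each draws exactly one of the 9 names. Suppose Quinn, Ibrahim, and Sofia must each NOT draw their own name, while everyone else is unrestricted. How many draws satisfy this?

256320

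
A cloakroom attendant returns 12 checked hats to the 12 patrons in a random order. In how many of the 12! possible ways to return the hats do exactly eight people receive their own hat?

4455

Choose which 8 of the 12 are fixed: C(12,8) = 495.
The remaining 4 must be deranged: !4 = 9.
Total: 495 × 9 = 4455.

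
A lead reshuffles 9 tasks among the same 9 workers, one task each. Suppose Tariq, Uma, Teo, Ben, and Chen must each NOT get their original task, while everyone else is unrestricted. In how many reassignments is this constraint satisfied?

Inclusion-exclusion on the 5 forbidden self-matches:
Σ_{j=0}^{5} (-1)^j C(5,j)(9-j)!
= C(5,0)·9! - C(5,1)·8! + C(5,2)·7! - C(5,3)·6! + C(5,4)·5! - C(5,5)·4!
= 362880 - 201600 + 50400 - 7200 + 600 - 24
= 205056

205056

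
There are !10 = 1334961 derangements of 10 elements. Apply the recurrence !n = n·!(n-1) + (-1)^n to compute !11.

14684570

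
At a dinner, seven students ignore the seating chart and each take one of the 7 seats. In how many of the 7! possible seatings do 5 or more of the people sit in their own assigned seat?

22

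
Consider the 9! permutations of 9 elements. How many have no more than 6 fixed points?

362843

# with exactly i fixed is C(9,i)·!(9-i); sum over i=0..6:
  i=0: C(9,0)·!9 = 1·133496 = 133496
  i=1: C(9,1)·!8 = 9·14833 = 133497
  i=2: C(9,2)·!7 = 36·1854 = 66744
  i=3: C(9,3)·!6 = 84·265 = 22260
  i=4: C(9,4)·!5 = 126·44 = 5544
  i=5: C(9,5)·!4 = 126·9 = 1134
  i=6: C(9,6)·!3 = 84·2 = 168
Total = 362843.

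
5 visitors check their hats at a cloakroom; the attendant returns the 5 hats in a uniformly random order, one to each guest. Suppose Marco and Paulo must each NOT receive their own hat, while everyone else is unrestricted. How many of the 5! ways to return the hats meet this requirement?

78

Inclusion-exclusion on the 2 forbidden self-matches:
Σ_{j=0}^{2} (-1)^j C(2,j)(5-j)!
= C(2,0)·5! - C(2,1)·4! + C(2,2)·3!
= 120 - 48 + 6
= 78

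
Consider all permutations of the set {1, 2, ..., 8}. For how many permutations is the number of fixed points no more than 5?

40291

Sum C(8,i)·!(8-i) for i = 0..5:
  i=0: C(8,0)·!8 = 1·14833 = 14833
  i=1: C(8,1)·!7 = 8·1854 = 14832
  i=2: C(8,2)·!6 = 28·265 = 7420
  i=3: C(8,3)·!5 = 56·44 = 2464
  i=4: C(8,4)·!4 = 70·9 = 630
  i=5: C(8,5)·!3 = 56·2 = 112
Total = 40291.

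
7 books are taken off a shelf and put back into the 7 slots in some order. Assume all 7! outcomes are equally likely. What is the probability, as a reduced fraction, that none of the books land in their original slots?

103/280

Favorable outcomes: !7 = 1854.
Total outcomes: 7! = 5040.
Probability = 1854/5040 = 103/280.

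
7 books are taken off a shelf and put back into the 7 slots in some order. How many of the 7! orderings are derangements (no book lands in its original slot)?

1854

The subfactorial !7 = [7!/e] (nearest integer).
7! = 5040, and 5040/e ≈ 1854.11, so !7 = 1854.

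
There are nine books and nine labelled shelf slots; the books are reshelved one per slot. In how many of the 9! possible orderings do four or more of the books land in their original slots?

6883

# with exactly i fixed is C(9,i)·!(9-i); sum over i=4..9:
  i=4: C(9,4)·!5 = 126·44 = 5544
  i=5: C(9,5)·!4 = 126·9 = 1134
  i=6: C(9,6)·!3 = 84·2 = 168
  i=7: C(9,7)·!2 = 36·1 = 36
  i=8: C(9,8)·!1 = 9·0 = 0
  i=9: C(9,9)·!0 = 1·1 = 1
Total = 6883.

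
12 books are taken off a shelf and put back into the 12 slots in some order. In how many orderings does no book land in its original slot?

The number of derangements of 12 is !12 = Σ_{k=0}^{12} (-1)^k·12!/k!
= 12! - 12!/1! + 12!/2! - 12!/3! + 12!/4! - 12!/5! + 12!/6! - 12!/7! + 12!/8! - 12!/9! + 12!/10! - 12!/11! + 12!/12!
= 479001600 - 479001600 + 239500800 - 79833600 + 19958400 - 3991680 + 665280 - 95040 + 11880 - 1320 + 132 - 12 + 1
= 176214841

176214841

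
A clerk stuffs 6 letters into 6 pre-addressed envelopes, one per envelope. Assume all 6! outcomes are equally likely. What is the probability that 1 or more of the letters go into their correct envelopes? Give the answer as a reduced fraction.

91/144

Favorable outcomes: Σ_{i≥1} C(6,i)·!(6-i) = 6·44 + 15·9 + 20·2 + 15·1 + 6·0 + 1·1 = 455.
Total outcomes: 6! = 720.
Probability = 455/720 = 91/144.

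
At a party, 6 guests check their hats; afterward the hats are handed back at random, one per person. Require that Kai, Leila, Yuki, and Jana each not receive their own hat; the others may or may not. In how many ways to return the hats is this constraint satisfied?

362

Let A_j be the event that the j-th constrained one is fixed. By inclusion-exclusion over the 4 events:
Σ_{j=0}^{4} (-1)^j C(4,j)(6-j)!
= C(4,0)·6! - C(4,1)·5! + C(4,2)·4! - C(4,3)·3! + C(4,4)·2!
= 720 - 480 + 144 - 24 + 2
= 362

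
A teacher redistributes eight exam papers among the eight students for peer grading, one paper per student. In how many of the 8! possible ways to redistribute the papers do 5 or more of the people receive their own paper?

141

Sum C(8,i)·!(8-i) for i = 5..8:
  i=5: C(8,5)·!3 = 56·2 = 112
  i=6: C(8,6)·!2 = 28·1 = 28
  i=7: C(8,7)·!1 = 8·0 = 0
  i=8: C(8,8)·!0 = 1·1 = 1
Total = 141.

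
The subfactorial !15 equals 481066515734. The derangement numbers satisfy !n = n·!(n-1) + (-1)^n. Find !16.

7697064251745

!16 = 16·481066515734 + 1 = 7697064251745.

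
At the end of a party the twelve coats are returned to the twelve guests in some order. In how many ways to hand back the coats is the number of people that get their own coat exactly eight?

Pick the 8 fixed positions: C(12,8) = 495 ways.
The other 4 form a derangement: !4 = 9.
Total: 495 × 9 = 4455.

4455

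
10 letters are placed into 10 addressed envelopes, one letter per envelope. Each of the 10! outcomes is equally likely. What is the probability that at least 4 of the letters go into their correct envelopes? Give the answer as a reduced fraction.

34457/1814400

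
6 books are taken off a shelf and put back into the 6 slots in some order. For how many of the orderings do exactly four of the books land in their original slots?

15

Pick the 4 fixed positions: C(6,4) = 15 ways.
The remaining 2 must be deranged: !2 = 1.
Total: 15 × 1 = 15.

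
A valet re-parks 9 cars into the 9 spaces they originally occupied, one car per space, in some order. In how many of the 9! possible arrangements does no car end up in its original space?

133496

Recurrence: !9 = 9·!8 + (-1)^9.
!9 = 9·14833 - 1 = 133496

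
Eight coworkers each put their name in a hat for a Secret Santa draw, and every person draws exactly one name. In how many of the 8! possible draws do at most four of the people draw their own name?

# with exactly i fixed is C(8,i)·!(8-i); sum over i=0..4:
  i=0: C(8,0)·!8 = 1·14833 = 14833
  i=1: C(8,1)·!7 = 8·1854 = 14832
  i=2: C(8,2)·!6 = 28·265 = 7420
  i=3: C(8,3)·!5 = 56·44 = 2464
  i=4: C(8,4)·!4 = 70·9 = 630
Total = 40179.

40179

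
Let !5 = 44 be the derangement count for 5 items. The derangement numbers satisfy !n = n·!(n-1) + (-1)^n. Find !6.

!6 = 6·44 + 1 = 265.

265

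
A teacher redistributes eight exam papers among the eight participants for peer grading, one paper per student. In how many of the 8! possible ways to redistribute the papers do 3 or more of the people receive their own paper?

3235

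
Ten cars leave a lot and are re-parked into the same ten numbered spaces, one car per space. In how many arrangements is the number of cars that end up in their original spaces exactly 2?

Choose which 2 of the 10 are fixed: C(10,2) = 45.
The other 8 form a derangement: !8 = 14833.
Total: 45 × 14833 = 667485.

667485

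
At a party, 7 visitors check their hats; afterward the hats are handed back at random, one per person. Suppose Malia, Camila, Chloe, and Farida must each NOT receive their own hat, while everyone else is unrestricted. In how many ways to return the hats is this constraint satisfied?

2790

Let A_j be the event that the j-th constrained one is fixed. By inclusion-exclusion over the 4 events:
Σ_{j=0}^{4} (-1)^j C(4,j)(7-j)!
= C(4,0)·7! - C(4,1)·6! + C(4,2)·5! - C(4,3)·4! + C(4,4)·3!
= 5040 - 2880 + 720 - 96 + 6
= 2790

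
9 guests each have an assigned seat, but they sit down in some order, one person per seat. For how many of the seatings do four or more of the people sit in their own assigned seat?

Sum C(9,i)·!(9-i) for i = 4..9:
  i=4: C(9,4)·!5 = 126·44 = 5544
  i=5: C(9,5)·!4 = 126·9 = 1134
  i=6: C(9,6)·!3 = 84·2 = 168
  i=7: C(9,7)·!2 = 36·1 = 36
  i=8: C(9,8)·!1 = 9·0 = 0
  i=9: C(9,9)·!0 = 1·1 = 1
Total = 6883.

6883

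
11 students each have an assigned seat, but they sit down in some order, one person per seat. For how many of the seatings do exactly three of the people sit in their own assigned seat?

Choose which 3 of the 11 are fixed: C(11,3) = 165.
The remaining 8 must be deranged: !8 = 14833.
Total: 165 × 14833 = 2447445.

2447445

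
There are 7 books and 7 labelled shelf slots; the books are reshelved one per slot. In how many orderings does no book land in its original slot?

1854

The subfactorial !7 = [7!/e] (nearest integer).
7! = 5040, and 5040/e ≈ 1854.11, so !7 = 1854.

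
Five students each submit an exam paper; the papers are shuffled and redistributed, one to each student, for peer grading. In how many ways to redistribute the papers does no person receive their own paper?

44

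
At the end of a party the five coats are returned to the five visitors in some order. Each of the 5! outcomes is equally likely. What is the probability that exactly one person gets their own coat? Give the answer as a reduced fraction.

Favorable outcomes: C(5,1)·!4 = 5·9 = 45.
Total outcomes: 5! = 120.
Probability = 45/120 = 3/8.

3/8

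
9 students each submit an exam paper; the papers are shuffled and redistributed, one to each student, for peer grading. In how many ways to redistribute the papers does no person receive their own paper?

133496

By inclusion-exclusion, !9 = Σ (-1)^k · 9!/k! for k=0..9
= 9! - 9!/1! + 9!/2! - 9!/3! + 9!/4! - 9!/5! + 9!/6! - 9!/7! + 9!/8! - 9!/9!
= 362880 - 362880 + 181440 - 60480 + 15120 - 3024 + 504 - 72 + 9 - 1
= 133496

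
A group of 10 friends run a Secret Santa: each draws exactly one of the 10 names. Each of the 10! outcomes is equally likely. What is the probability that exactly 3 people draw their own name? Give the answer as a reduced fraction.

103/1680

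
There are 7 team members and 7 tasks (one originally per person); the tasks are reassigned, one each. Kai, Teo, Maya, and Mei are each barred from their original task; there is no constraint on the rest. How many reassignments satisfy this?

Inclusion-exclusion on the 4 forbidden self-matches:
Σ_{j=0}^{4} (-1)^j C(4,j)(7-j)!
= C(4,0)·7! - C(4,1)·6! + C(4,2)·5! - C(4,3)·4! + C(4,4)·3!
= 5040 - 2880 + 720 - 96 + 6
= 2790

2790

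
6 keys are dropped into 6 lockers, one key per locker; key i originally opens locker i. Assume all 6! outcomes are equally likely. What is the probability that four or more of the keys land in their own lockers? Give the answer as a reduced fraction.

Favorable outcomes: Σ_{i≥4} C(6,i)·!(6-i) = 15·1 + 6·0 + 1·1 = 16.
Total outcomes: 6! = 720.
Probability = 16/720 = 1/45.

1/45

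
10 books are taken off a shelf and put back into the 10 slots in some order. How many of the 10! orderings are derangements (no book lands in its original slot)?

!10 is the nearest integer to 10!/e.
10! = 3628800, and 3628800/e ≈ 1334960.92, so !10 = 1334961.

1334961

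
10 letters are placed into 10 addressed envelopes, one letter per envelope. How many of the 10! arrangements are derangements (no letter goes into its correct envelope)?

1334961

The subfactorial !10 = [10!/e] (nearest integer).
10! = 3628800, and 3628800/e ≈ 1334960.92, so !10 = 1334961.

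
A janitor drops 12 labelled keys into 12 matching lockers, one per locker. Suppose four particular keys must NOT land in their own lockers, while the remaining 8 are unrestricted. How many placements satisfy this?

Let A_j be the event that the j-th constrained one is fixed. By inclusion-exclusion over the 4 events:
Σ_{j=0}^{4} (-1)^j C(4,j)(12-j)!
= C(4,0)·12! - C(4,1)·11! + C(4,2)·10! - C(4,3)·9! + C(4,4)·8!
= 479001600 - 159667200 + 21772800 - 1451520 + 40320
= 339696000

339696000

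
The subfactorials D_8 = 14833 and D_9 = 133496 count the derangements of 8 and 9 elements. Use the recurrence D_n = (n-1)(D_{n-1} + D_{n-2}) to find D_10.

1334961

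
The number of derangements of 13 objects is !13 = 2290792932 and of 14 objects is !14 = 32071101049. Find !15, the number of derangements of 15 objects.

481066515734

!15 = (15-1)·(!14 + !13) = 14·(32071101049 + 2290792932) = 14·34361893981 = 481066515734.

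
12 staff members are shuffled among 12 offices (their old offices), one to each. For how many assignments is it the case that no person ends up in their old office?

176214841

By inclusion-exclusion, !12 = Σ (-1)^k · 12!/k! for k=0..12
= 12! - 12!/1! + 12!/2! - 12!/3! + 12!/4! - 12!/5! + 12!/6! - 12!/7! + 12!/8! - 12!/9! + 12!/10! - 12!/11! + 12!/12!
= 479001600 - 479001600 + 239500800 - 79833600 + 19958400 - 3991680 + 665280 - 95040 + 11880 - 1320 + 132 - 12 + 1
= 176214841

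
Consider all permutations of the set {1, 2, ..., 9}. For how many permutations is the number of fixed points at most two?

333737

# with exactly i fixed is C(9,i)·!(9-i); sum over i=0..2:
  i=0: C(9,0)·!9 = 1·133496 = 133496
  i=1: C(9,1)·!8 = 9·14833 = 133497
  i=2: C(9,2)·!7 = 36·1854 = 66744
Total = 333737.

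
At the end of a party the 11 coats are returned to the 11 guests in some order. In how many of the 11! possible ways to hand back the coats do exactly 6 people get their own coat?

Pick the 6 fixed positions: C(11,6) = 462 ways.
The other 5 form a derangement: !5 = 44.
Total: 462 × 44 = 20328.

20328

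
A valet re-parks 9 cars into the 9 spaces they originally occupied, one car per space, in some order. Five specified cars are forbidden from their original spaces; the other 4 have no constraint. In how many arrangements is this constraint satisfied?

205056

Let A_j be the event that the j-th constrained one is fixed. By inclusion-exclusion over the 5 events:
Σ_{j=0}^{5} (-1)^j C(5,j)(9-j)!
= C(5,0)·9! - C(5,1)·8! + C(5,2)·7! - C(5,3)·6! + C(5,4)·5! - C(5,5)·4!
= 362880 - 201600 + 50400 - 7200 + 600 - 24
= 205056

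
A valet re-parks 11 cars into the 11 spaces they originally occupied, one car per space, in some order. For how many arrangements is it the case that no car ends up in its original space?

Recurrence: !11 = 10·(!10 + !9).
!11 = 10·(1334961 + 133496) = 10·1468457 = 14684570

14684570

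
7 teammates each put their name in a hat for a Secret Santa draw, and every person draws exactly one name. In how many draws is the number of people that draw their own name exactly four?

70

Pick the 4 fixed positions: C(7,4) = 35 ways.
The remaining 3 must be deranged: !3 = 2.
Total: 35 × 2 = 70.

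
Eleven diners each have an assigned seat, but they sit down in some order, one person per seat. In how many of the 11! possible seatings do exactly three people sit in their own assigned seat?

Pick the 3 fixed positions: C(11,3) = 165 ways.
The remaining 8 must be deranged: !8 = 14833.
Total: 165 × 14833 = 2447445.

2447445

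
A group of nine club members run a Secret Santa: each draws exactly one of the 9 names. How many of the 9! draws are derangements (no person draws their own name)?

Use !n = (n-1)(!(n-1) + !(n-2)).
!9 = 8·(14833 + 1854) = 8·16687 = 133496

133496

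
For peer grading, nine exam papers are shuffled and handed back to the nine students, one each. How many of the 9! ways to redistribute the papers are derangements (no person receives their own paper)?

133496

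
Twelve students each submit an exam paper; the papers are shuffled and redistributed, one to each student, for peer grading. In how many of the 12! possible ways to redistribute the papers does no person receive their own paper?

The number of derangements of 12 is !12 = Σ_{k=0}^{12} (-1)^k·12!/k!
= 12! - 12!/1! + 12!/2! - 12!/3! + 12!/4! - 12!/5! + 12!/6! - 12!/7! + 12!/8! - 12!/9! + 12!/10! - 12!/11! + 12!/12!
= 479001600 - 479001600 + 239500800 - 79833600 + 19958400 - 3991680 + 665280 - 95040 + 11880 - 1320 + 132 - 12 + 1
= 176214841

176214841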